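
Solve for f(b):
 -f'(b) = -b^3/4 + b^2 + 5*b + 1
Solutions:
 f(b) = C1 + b^4/16 - b^3/3 - 5*b^2/2 - b


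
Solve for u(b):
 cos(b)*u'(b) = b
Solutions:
 u(b) = C1 + Integral(b/cos(b), b)


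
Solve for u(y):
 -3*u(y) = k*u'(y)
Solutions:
 u(y) = C1*exp(-3*y/k)


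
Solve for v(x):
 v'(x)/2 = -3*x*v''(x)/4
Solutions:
 v(x) = C1 + C2*x^(1/3)


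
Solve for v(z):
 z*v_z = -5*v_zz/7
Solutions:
 v(z) = C1 + C2*erf(sqrt(70)*z/10)


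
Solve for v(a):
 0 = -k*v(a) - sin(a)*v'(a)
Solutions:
 v(a) = C1*exp(k*(-log(cos(a) - 1) + log(cos(a) + 1))/2)


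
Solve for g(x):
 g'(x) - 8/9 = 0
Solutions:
 g(x) = C1 + 8*x/9


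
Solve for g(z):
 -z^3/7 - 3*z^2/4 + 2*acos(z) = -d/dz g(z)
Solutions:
 g(z) = C1 + z^4/28 + z^3/4 - 2*z*acos(z) + 2*sqrt(1 - z^2)


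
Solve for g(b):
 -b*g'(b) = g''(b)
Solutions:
 g(b) = C1 + C2*erf(sqrt(2)*b/2)


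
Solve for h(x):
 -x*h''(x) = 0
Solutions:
 h(x) = C1 + C2*x


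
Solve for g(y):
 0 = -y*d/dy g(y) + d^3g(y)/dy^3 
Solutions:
 g(y) = C1 + Integral(C2*airyai(y) + C3*airybi(y), y)


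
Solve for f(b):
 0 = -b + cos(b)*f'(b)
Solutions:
 f(b) = C1 + Integral(b/cos(b), b)


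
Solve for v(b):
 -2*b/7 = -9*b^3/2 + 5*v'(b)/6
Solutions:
 v(b) = C1 + 27*b^4/20 - 6*b^2/35


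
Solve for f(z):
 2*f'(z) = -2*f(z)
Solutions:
 f(z) = C1*exp(-z)


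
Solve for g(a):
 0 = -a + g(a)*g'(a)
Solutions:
 g(a) = -sqrt(C1 + a^2)
 g(a) = sqrt(C1 + a^2)


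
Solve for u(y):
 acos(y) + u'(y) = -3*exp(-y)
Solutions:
 u(y) = C1 - y*acos(y) + sqrt(1 - y^2) + 3*exp(-y)


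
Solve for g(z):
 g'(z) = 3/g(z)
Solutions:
 g(z) = -sqrt(C1 + 6*z)
 g(z) = sqrt(C1 + 6*z)


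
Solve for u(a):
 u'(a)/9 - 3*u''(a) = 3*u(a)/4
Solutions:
 u(a) = (C1*sin(sqrt(182)*a/27) + C2*cos(sqrt(182)*a/27))*exp(a/54)


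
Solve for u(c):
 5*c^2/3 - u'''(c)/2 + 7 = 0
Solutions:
 u(c) = C1 + C2*c + C3*c^2 + c^5/18 + 7*c^3/3


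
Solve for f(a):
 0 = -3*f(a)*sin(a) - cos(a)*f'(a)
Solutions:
 f(a) = C1*cos(a)^3


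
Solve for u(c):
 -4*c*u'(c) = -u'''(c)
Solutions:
 u(c) = C1 + Integral(C2*airyai(2^(2/3)*c) + C3*airybi(2^(2/3)*c), c)


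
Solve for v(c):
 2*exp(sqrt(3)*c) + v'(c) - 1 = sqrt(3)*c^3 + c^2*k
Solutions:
 v(c) = C1 + sqrt(3)*c^4/4 + c^3*k/3 + c - 2*sqrt(3)*exp(sqrt(3)*c)/3


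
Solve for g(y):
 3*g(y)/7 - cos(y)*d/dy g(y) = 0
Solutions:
 g(y) = C1*(sin(y) + 1)^(3/14)/(sin(y) - 1)^(3/14)


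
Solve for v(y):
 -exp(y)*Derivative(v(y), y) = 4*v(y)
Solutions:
 v(y) = C1*exp(4*exp(-y))


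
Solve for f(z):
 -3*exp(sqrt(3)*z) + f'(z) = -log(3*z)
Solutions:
 f(z) = C1 - z*log(z) + z*(1 - log(3)) + sqrt(3)*exp(sqrt(3)*z)


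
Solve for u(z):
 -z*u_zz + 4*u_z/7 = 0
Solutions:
 u(z) = C1 + C2*z^(11/7)


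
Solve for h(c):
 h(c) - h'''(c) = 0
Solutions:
 h(c) = C3*exp(c) + (C1*sin(sqrt(3)*c/2) + C2*cos(sqrt(3)*c/2))*exp(-c/2)


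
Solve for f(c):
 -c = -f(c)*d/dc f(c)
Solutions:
 f(c) = -sqrt(C1 + c^2)
 f(c) = sqrt(C1 + c^2)


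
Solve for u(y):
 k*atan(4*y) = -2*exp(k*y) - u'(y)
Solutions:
 u(y) = C1 - k*(y*atan(4*y) - log(16*y^2 + 1)/8) - 2*Piecewise((exp(k*y)/k, Ne(k, 0)), (y, True))


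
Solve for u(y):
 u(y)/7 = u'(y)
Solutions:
 u(y) = C1*exp(y/7)


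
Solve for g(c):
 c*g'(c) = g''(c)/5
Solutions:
 g(c) = C1 + C2*erfi(sqrt(10)*c/2)


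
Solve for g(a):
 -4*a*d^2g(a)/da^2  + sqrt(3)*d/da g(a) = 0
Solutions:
 g(a) = C1 + C2*a^(sqrt(3)/4 + 1)


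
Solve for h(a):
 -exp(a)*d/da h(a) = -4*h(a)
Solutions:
 h(a) = C1*exp(-4*exp(-a))


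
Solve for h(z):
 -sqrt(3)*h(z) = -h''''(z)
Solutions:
 h(z) = C1*exp(-3^(1/8)*z) + C2*exp(3^(1/8)*z) + C3*sin(3^(1/8)*z) + C4*cos(3^(1/8)*z)


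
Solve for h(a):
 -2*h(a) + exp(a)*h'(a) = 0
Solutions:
 h(a) = C1*exp(-2*exp(-a))


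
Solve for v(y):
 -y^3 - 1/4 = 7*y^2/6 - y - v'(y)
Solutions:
 v(y) = C1 + y^4/4 + 7*y^3/18 - y^2/2 + y/4


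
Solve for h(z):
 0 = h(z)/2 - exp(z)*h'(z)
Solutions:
 h(z) = C1*exp(-exp(-z)/2)


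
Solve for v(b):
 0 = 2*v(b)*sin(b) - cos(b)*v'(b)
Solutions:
 v(b) = C1/cos(b)^2


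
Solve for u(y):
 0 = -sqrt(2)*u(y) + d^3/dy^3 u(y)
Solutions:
 u(y) = C3*exp(2^(1/6)*y) + (C1*sin(2^(1/6)*sqrt(3)*y/2) + C2*cos(2^(1/6)*sqrt(3)*y/2))*exp(-2^(1/6)*y/2)


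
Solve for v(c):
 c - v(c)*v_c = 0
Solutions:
 v(c) = -sqrt(C1 + c^2)
 v(c) = sqrt(C1 + c^2)


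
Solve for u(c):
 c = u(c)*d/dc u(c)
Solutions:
 u(c) = -sqrt(C1 + c^2)
 u(c) = sqrt(C1 + c^2)


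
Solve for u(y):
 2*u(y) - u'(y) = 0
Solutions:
 u(y) = C1*exp(2*y)


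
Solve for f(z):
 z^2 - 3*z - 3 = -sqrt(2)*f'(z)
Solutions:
 f(z) = C1 - sqrt(2)*z^3/6 + 3*sqrt(2)*z^2/4 + 3*sqrt(2)*z/2


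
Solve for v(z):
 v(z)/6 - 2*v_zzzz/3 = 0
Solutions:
 v(z) = C1*exp(-sqrt(2)*z/2) + C2*exp(sqrt(2)*z/2) + C3*sin(sqrt(2)*z/2) + C4*cos(sqrt(2)*z/2)


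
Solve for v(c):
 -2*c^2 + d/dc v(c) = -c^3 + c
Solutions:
 v(c) = C1 - c^4/4 + 2*c^3/3 + c^2/2


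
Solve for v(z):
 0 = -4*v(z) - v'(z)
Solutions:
 v(z) = C1*exp(-4*z)


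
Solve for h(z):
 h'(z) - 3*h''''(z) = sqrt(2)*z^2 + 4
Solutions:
 h(z) = C1 + C4*exp(3^(2/3)*z/3) + sqrt(2)*z^3/3 + 4*z + (C2*sin(3^(1/6)*z/2) + C3*cos(3^(1/6)*z/2))*exp(-3^(2/3)*z/6)


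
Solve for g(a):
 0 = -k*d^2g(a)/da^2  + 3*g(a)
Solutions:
 g(a) = C1*exp(-sqrt(3)*a*sqrt(1/k)) + C2*exp(sqrt(3)*a*sqrt(1/k))


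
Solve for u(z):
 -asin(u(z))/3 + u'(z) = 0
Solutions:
 Integral(1/asin(_y), (_y, u(z))) = C1 + z/3


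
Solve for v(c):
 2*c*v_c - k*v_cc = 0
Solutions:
 v(c) = C1 + C2*erf(c*sqrt(-1/k))/sqrt(-1/k)


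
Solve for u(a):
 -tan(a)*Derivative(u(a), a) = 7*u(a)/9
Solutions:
 u(a) = C1/sin(a)^(7/9)


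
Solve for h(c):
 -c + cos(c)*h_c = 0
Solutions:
 h(c) = C1 + Integral(c/cos(c), c)


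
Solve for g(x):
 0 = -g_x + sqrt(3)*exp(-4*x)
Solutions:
 g(x) = C1 - sqrt(3)*exp(-4*x)/4


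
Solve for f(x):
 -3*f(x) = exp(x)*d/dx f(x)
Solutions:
 f(x) = C1*exp(3*exp(-x))


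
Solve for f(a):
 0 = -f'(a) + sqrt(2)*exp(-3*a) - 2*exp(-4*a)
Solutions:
 f(a) = C1 - sqrt(2)*exp(-3*a)/3 + exp(-4*a)/2


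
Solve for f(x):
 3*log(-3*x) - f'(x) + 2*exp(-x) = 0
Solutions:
 f(x) = C1 + 3*x*log(-x) + 3*x*(-1 + log(3)) - 2*exp(-x)


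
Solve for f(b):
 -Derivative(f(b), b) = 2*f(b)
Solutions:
 f(b) = C1*exp(-2*b)


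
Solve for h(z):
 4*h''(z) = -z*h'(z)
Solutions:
 h(z) = C1 + C2*erf(sqrt(2)*z/4)


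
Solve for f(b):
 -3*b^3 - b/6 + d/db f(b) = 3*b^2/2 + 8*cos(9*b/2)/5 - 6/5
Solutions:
 f(b) = C1 + 3*b^4/4 + b^3/2 + b^2/12 - 6*b/5 + 16*sin(9*b/2)/45


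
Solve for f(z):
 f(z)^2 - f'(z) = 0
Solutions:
 f(z) = -1/(C1 + z)


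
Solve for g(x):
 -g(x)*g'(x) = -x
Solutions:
 g(x) = -sqrt(C1 + x^2)
 g(x) = sqrt(C1 + x^2)


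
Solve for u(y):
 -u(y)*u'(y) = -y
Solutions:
 u(y) = -sqrt(C1 + y^2)
 u(y) = sqrt(C1 + y^2)


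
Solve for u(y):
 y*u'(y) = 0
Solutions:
 u(y) = C1


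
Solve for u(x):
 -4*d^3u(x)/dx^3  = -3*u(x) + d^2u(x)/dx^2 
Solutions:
 u(x) = C1*exp(-x*((36*sqrt(323) + 647)^(-1/3) + 2 + (36*sqrt(323) + 647)^(1/3))/24)*sin(sqrt(3)*x*(-(36*sqrt(323) + 647)^(1/3) + (36*sqrt(323) + 647)^(-1/3))/24) + C2*exp(-x*((36*sqrt(323) + 647)^(-1/3) + 2 + (36*sqrt(323) + 647)^(1/3))/24)*cos(sqrt(3)*x*(-(36*sqrt(323) + 647)^(1/3) + (36*sqrt(323) + 647)^(-1/3))/24) + C3*exp(x*(-1 + (36*sqrt(323) + 647)^(-1/3) + (36*sqrt(323) + 647)^(1/3))/12)


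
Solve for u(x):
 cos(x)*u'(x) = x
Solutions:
 u(x) = C1 + Integral(x/cos(x), x)


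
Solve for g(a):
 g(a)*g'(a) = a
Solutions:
 g(a) = -sqrt(C1 + a^2)
 g(a) = sqrt(C1 + a^2)


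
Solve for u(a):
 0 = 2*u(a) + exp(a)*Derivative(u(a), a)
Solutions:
 u(a) = C1*exp(2*exp(-a))


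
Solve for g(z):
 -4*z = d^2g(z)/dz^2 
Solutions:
 g(z) = C1 + C2*z - 2*z^3/3


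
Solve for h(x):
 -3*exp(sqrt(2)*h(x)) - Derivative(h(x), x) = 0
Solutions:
 h(x) = sqrt(2)*(2*log(1/(C1 + 3*x)) - log(2))/4


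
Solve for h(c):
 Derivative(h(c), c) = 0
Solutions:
 h(c) = C1


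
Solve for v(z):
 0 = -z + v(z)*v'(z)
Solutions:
 v(z) = -sqrt(C1 + z^2)
 v(z) = sqrt(C1 + z^2)


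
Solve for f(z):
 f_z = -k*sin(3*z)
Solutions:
 f(z) = C1 + k*cos(3*z)/3


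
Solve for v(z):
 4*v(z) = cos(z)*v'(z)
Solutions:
 v(z) = C1*(sin(z)^2 + 2*sin(z) + 1)/(sin(z)^2 - 2*sin(z) + 1)


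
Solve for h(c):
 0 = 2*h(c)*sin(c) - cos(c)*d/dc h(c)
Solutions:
 h(c) = C1/cos(c)^2


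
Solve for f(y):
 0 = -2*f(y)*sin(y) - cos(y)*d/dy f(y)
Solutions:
 f(y) = C1*cos(y)^2


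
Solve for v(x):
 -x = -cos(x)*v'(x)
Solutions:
 v(x) = C1 + Integral(x/cos(x), x)


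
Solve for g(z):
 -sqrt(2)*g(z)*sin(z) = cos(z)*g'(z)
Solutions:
 g(z) = C1*cos(z)^(sqrt(2))


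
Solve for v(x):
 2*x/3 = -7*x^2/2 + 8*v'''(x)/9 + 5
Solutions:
 v(x) = C1 + C2*x + C3*x^2 + 21*x^5/320 + x^4/32 - 15*x^3/16


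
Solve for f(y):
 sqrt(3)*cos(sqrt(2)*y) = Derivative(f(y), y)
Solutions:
 f(y) = C1 + sqrt(6)*sin(sqrt(2)*y)/2


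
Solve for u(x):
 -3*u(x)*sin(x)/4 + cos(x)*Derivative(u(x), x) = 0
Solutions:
 u(x) = C1/cos(x)^(3/4)


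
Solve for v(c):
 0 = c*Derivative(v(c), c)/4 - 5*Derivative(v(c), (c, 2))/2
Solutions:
 v(c) = C1 + C2*erfi(sqrt(5)*c/10)


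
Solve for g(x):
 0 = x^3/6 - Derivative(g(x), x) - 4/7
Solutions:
 g(x) = C1 + x^4/24 - 4*x/7


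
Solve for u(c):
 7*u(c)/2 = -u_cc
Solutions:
 u(c) = C1*sin(sqrt(14)*c/2) + C2*cos(sqrt(14)*c/2)


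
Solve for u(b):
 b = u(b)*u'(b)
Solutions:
 u(b) = -sqrt(C1 + b^2)
 u(b) = sqrt(C1 + b^2)


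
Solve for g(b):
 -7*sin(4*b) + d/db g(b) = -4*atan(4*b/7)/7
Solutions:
 g(b) = C1 - 4*b*atan(4*b/7)/7 + log(16*b^2 + 49)/2 - 7*cos(4*b)/4


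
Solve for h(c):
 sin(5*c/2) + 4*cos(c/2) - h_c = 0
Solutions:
 h(c) = C1 + 8*sin(c/2) - 2*cos(5*c/2)/5


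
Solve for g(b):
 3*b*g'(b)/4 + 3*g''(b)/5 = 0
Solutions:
 g(b) = C1 + C2*erf(sqrt(10)*b/4)


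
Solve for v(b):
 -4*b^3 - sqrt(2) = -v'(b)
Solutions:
 v(b) = C1 + b^4 + sqrt(2)*b


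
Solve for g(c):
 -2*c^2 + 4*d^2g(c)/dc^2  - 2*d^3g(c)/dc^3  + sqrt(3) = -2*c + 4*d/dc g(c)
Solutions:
 g(c) = C1 - c^3/6 - c^2/4 + sqrt(3)*c/4 + (C2*sin(c) + C3*cos(c))*exp(c)


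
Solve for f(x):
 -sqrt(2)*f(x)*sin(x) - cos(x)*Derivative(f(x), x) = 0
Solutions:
 f(x) = C1*cos(x)^(sqrt(2))


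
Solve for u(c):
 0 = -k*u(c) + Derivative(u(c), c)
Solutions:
 u(c) = C1*exp(c*k)


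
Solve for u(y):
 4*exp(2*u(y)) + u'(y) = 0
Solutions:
 u(y) = log(-sqrt(-1/(C1 - 4*y))) - log(2)/2
 u(y) = log(-1/(C1 - 4*y))/2 - log(2)/2


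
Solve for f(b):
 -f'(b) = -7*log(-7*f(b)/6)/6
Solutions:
 -6*Integral(1/(log(-_y) - log(6) + log(7)), (_y, f(b)))/7 = C1 - b


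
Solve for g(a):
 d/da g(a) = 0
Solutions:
 g(a) = C1


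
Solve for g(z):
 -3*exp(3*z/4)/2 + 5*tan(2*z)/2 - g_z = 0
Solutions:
 g(z) = C1 - 2*exp(3*z/4) - 5*log(cos(2*z))/4


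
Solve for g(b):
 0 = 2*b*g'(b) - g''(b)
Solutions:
 g(b) = C1 + C2*erfi(b)


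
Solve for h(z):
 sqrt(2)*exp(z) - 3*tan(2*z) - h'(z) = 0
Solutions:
 h(z) = C1 + sqrt(2)*exp(z) + 3*log(cos(2*z))/2


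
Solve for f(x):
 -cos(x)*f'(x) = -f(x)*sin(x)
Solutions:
 f(x) = C1/cos(x)


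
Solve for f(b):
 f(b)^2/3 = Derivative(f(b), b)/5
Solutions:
 f(b) = -3/(C1 + 5*b)


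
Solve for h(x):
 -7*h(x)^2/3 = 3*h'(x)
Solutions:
 h(x) = 9/(C1 + 7*x)


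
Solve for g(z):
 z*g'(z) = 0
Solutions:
 g(z) = C1


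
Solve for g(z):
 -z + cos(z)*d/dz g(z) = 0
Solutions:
 g(z) = C1 + Integral(z/cos(z), z)


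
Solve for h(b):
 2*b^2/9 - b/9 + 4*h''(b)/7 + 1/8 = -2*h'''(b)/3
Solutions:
 h(b) = C1 + C2*b + C3*exp(-6*b/7) - 7*b^4/216 + 119*b^3/648 - 3899*b^2/5184


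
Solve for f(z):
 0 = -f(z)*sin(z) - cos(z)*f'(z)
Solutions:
 f(z) = C1*cos(z)


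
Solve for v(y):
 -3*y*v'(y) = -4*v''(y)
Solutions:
 v(y) = C1 + C2*erfi(sqrt(6)*y/4)


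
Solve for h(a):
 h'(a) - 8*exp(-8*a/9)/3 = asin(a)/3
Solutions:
 h(a) = C1 + a*asin(a)/3 + sqrt(1 - a^2)/3 - 3*exp(-8*a/9)


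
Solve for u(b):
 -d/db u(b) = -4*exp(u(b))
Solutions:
 u(b) = log(-1/(C1 + 4*b))


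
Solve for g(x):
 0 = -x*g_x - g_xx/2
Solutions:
 g(x) = C1 + C2*erf(x)


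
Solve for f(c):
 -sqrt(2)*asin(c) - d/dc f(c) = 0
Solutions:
 f(c) = C1 - sqrt(2)*(c*asin(c) + sqrt(1 - c^2))


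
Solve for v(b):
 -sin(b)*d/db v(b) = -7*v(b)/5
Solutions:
 v(b) = C1*(cos(b) - 1)^(7/10)/(cos(b) + 1)^(7/10)


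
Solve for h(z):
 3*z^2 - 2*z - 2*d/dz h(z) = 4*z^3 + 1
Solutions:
 h(z) = C1 - z^4/2 + z^3/2 - z^2/2 - z/2


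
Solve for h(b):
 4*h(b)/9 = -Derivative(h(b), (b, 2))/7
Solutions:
 h(b) = C1*sin(2*sqrt(7)*b/3) + C2*cos(2*sqrt(7)*b/3)


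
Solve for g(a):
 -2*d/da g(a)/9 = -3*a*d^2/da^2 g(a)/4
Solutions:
 g(a) = C1 + C2*a^(35/27)


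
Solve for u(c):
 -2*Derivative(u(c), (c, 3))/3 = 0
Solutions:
 u(c) = C1 + C2*c + C3*c^2


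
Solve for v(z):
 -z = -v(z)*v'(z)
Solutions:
 v(z) = -sqrt(C1 + z^2)
 v(z) = sqrt(C1 + z^2)


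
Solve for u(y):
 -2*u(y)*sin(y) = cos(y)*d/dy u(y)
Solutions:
 u(y) = C1*cos(y)^2


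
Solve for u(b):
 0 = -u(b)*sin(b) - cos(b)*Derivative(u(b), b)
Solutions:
 u(b) = C1*cos(b)


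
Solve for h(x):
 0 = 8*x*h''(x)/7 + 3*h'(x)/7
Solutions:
 h(x) = C1 + C2*x^(5/8)


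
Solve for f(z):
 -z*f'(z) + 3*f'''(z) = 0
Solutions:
 f(z) = C1 + Integral(C2*airyai(3^(2/3)*z/3) + C3*airybi(3^(2/3)*z/3), z)


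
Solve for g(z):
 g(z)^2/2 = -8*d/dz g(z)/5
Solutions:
 g(z) = 16/(C1 + 5*z)


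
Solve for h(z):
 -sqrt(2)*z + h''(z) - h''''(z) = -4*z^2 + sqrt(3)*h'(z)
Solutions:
 h(z) = C1 + C2*exp(2^(1/3)*sqrt(3)*z*(2/(sqrt(77) + 9)^(1/3) + 2^(1/3)*(sqrt(77) + 9)^(1/3))/12)*sin(2^(1/3)*z*(-2^(1/3)*(sqrt(77) + 9)^(1/3) + 2/(sqrt(77) + 9)^(1/3))/4) + C3*exp(2^(1/3)*sqrt(3)*z*(2/(sqrt(77) + 9)^(1/3) + 2^(1/3)*(sqrt(77) + 9)^(1/3))/12)*cos(2^(1/3)*z*(-2^(1/3)*(sqrt(77) + 9)^(1/3) + 2/(sqrt(77) + 9)^(1/3))/4) + C4*exp(-2^(1/3)*sqrt(3)*z*(2/(sqrt(77) + 9)^(1/3) + 2^(1/3)*(sqrt(77) + 9)^(1/3))/6) + 4*sqrt(3)*z^3/9 - sqrt(6)*z^2/6 + 4*z^2/3 - sqrt(2)*z/3 + 8*sqrt(3)*z/9


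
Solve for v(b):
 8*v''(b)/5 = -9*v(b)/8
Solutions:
 v(b) = C1*sin(3*sqrt(5)*b/8) + C2*cos(3*sqrt(5)*b/8)


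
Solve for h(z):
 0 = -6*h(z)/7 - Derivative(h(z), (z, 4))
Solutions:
 h(z) = (C1*sin(14^(3/4)*3^(1/4)*z/14) + C2*cos(14^(3/4)*3^(1/4)*z/14))*exp(-14^(3/4)*3^(1/4)*z/14) + (C3*sin(14^(3/4)*3^(1/4)*z/14) + C4*cos(14^(3/4)*3^(1/4)*z/14))*exp(14^(3/4)*3^(1/4)*z/14)


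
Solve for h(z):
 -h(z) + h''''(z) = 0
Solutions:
 h(z) = C1*exp(-z) + C2*exp(z) + C3*sin(z) + C4*cos(z)


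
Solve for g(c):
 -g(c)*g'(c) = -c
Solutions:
 g(c) = -sqrt(C1 + c^2)
 g(c) = sqrt(C1 + c^2)


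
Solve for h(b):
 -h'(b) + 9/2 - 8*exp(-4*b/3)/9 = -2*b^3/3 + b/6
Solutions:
 h(b) = C1 + b^4/6 - b^2/12 + 9*b/2 + 2*exp(-4*b/3)/3


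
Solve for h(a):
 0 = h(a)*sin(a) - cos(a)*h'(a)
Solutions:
 h(a) = C1/cos(a)


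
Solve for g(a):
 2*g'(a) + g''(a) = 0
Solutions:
 g(a) = C1 + C2*exp(-2*a)


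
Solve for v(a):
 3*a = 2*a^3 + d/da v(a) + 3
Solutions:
 v(a) = C1 - a^4/2 + 3*a^2/2 - 3*a


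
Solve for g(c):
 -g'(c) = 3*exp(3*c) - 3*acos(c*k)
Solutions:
 g(c) = C1 + 3*Piecewise((c*acos(c*k) - sqrt(-c^2*k^2 + 1)/k, Ne(k, 0)), (pi*c/2, True)) - exp(3*c)


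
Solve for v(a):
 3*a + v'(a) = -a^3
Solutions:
 v(a) = C1 - a^4/4 - 3*a^2/2


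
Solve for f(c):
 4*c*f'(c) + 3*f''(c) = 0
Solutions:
 f(c) = C1 + C2*erf(sqrt(6)*c/3)


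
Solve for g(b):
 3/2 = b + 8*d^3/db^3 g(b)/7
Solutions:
 g(b) = C1 + C2*b + C3*b^2 - 7*b^4/192 + 7*b^3/32


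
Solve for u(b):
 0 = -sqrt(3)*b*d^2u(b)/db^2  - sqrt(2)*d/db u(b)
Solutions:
 u(b) = C1 + C2*b^(1 - sqrt(6)/3)


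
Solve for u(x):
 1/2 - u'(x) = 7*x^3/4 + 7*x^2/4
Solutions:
 u(x) = C1 - 7*x^4/16 - 7*x^3/12 + x/2


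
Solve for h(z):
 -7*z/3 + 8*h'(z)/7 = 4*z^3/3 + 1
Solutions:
 h(z) = C1 + 7*z^4/24 + 49*z^2/48 + 7*z/8


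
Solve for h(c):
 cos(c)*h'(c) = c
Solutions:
 h(c) = C1 + Integral(c/cos(c), c)


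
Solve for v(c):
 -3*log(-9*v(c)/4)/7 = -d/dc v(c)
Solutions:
 -7*Integral(1/(log(-_y) - 2*log(2) + 2*log(3)), (_y, v(c)))/3 = C1 - c


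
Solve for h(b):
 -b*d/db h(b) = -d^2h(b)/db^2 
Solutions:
 h(b) = C1 + C2*erfi(sqrt(2)*b/2)


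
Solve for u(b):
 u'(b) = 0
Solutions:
 u(b) = C1


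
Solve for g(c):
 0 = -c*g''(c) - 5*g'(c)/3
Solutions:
 g(c) = C1 + C2/c^(2/3)


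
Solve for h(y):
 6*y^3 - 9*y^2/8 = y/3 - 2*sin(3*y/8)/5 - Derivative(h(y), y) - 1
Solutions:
 h(y) = C1 - 3*y^4/2 + 3*y^3/8 + y^2/6 - y + 16*cos(3*y/8)/15


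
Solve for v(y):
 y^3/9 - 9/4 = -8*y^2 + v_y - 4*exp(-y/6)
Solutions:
 v(y) = C1 + y^4/36 + 8*y^3/3 - 9*y/4 - 24*exp(-y/6)


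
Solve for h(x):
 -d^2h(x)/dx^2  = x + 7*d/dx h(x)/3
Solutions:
 h(x) = C1 + C2*exp(-7*x/3) - 3*x^2/14 + 9*x/49


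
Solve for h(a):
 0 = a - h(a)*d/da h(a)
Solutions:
 h(a) = -sqrt(C1 + a^2)
 h(a) = sqrt(C1 + a^2)


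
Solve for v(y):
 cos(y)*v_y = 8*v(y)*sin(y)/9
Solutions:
 v(y) = C1/cos(y)^(8/9)


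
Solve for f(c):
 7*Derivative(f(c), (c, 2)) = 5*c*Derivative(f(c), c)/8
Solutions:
 f(c) = C1 + C2*erfi(sqrt(35)*c/28)


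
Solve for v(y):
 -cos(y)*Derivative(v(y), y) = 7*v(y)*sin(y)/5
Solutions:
 v(y) = C1*cos(y)^(7/5)


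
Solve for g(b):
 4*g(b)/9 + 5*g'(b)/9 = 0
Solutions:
 g(b) = C1*exp(-4*b/5)


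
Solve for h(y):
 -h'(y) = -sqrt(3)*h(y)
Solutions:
 h(y) = C1*exp(sqrt(3)*y)


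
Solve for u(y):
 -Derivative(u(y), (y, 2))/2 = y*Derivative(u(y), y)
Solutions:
 u(y) = C1 + C2*erf(y)


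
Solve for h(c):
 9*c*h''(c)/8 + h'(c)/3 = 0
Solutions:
 h(c) = C1 + C2*c^(19/27)


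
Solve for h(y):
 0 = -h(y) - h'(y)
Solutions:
 h(y) = C1*exp(-y)


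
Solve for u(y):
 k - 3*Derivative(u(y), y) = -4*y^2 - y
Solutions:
 u(y) = C1 + k*y/3 + 4*y^3/9 + y^2/6


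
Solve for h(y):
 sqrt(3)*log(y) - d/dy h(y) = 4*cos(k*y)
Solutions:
 h(y) = C1 + sqrt(3)*y*(log(y) - 1) - 4*Piecewise((sin(k*y)/k, Ne(k, 0)), (y, True))


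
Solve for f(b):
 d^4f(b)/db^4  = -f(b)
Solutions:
 f(b) = (C1*sin(sqrt(2)*b/2) + C2*cos(sqrt(2)*b/2))*exp(-sqrt(2)*b/2) + (C3*sin(sqrt(2)*b/2) + C4*cos(sqrt(2)*b/2))*exp(sqrt(2)*b/2)


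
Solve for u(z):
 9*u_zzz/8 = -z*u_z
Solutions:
 u(z) = C1 + Integral(C2*airyai(-2*3^(1/3)*z/3) + C3*airybi(-2*3^(1/3)*z/3), z)


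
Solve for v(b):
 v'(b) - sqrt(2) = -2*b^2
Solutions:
 v(b) = C1 - 2*b^3/3 + sqrt(2)*b


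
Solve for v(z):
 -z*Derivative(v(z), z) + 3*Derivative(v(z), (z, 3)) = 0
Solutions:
 v(z) = C1 + Integral(C2*airyai(3^(2/3)*z/3) + C3*airybi(3^(2/3)*z/3), z)


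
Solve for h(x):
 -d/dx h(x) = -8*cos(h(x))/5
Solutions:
 -8*x/5 - log(sin(h(x)) - 1)/2 + log(sin(h(x)) + 1)/2 = C1


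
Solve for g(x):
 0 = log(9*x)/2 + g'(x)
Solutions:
 g(x) = C1 - x*log(x)/2 - x*log(3) + x/2


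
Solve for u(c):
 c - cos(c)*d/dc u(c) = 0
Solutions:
 u(c) = C1 + Integral(c/cos(c), c)


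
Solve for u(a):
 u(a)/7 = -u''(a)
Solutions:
 u(a) = C1*sin(sqrt(7)*a/7) + C2*cos(sqrt(7)*a/7)


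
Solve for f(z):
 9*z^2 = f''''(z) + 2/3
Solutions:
 f(z) = C1 + C2*z + C3*z^2 + C4*z^3 + z^6/40 - z^4/36


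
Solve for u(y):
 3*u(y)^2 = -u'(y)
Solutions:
 u(y) = 1/(C1 + 3*y)


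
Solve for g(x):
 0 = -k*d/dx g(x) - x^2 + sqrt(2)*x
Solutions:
 g(x) = C1 - x^3/(3*k) + sqrt(2)*x^2/(2*k)


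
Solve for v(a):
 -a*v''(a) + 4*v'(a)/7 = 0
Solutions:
 v(a) = C1 + C2*a^(11/7)


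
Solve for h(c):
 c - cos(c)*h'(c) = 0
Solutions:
 h(c) = C1 + Integral(c/cos(c), c)


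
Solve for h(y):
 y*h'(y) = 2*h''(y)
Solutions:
 h(y) = C1 + C2*erfi(y/2)


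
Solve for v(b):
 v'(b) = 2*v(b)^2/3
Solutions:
 v(b) = -3/(C1 + 2*b)


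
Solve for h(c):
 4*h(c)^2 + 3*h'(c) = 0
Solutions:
 h(c) = 3/(C1 + 4*c)


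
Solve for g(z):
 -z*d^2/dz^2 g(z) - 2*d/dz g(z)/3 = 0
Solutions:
 g(z) = C1 + C2*z^(1/3)


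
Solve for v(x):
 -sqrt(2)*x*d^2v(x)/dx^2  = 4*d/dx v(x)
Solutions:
 v(x) = C1 + C2*x^(1 - 2*sqrt(2))


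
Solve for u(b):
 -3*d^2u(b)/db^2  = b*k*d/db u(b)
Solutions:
 u(b) = Piecewise((-sqrt(6)*sqrt(pi)*C1*erf(sqrt(6)*b*sqrt(k)/6)/(2*sqrt(k)) - C2, (k > 0) | (k < 0)), (-C1*b - C2, True))


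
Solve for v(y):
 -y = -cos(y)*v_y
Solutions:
 v(y) = C1 + Integral(y/cos(y), y)


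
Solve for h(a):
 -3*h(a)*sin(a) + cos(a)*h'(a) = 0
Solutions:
 h(a) = C1/cos(a)^3


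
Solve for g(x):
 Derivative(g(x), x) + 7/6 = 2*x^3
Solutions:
 g(x) = C1 + x^4/2 - 7*x/6


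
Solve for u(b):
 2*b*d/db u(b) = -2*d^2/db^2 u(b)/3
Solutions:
 u(b) = C1 + C2*erf(sqrt(6)*b/2)


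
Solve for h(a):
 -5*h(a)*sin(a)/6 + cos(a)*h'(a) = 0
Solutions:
 h(a) = C1/cos(a)^(5/6)


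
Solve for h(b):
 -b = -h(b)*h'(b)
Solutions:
 h(b) = -sqrt(C1 + b^2)
 h(b) = sqrt(C1 + b^2)


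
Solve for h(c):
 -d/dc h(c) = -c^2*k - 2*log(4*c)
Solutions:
 h(c) = C1 + c^3*k/3 + 2*c*log(c) - 2*c + c*log(16)


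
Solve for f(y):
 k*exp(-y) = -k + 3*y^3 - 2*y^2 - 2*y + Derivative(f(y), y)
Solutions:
 f(y) = C1 + k*y - k*exp(-y) - 3*y^4/4 + 2*y^3/3 + y^2


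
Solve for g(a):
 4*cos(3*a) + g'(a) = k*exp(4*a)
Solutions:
 g(a) = C1 + k*exp(4*a)/4 - 4*sin(3*a)/3


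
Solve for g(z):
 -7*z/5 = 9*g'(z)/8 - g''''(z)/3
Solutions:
 g(z) = C1 + C4*exp(3*z/2) - 28*z^2/45 + (C2*sin(3*sqrt(3)*z/4) + C3*cos(3*sqrt(3)*z/4))*exp(-3*z/4)


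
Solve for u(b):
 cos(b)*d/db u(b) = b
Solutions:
 u(b) = C1 + Integral(b/cos(b), b)


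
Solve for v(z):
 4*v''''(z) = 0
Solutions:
 v(z) = C1 + C2*z + C3*z^2 + C4*z^3


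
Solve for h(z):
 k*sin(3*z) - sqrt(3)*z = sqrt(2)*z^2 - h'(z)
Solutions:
 h(z) = C1 + k*cos(3*z)/3 + sqrt(2)*z^3/3 + sqrt(3)*z^2/2


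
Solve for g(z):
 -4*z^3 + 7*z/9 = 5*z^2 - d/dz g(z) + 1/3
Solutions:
 g(z) = C1 + z^4 + 5*z^3/3 - 7*z^2/18 + z/3


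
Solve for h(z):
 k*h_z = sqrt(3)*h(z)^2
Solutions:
 h(z) = -k/(C1*k + sqrt(3)*z)


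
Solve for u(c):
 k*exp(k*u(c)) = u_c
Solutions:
 u(c) = Piecewise((log(-1/(C1*k + c*k^2))/k, Ne(k, 0)), (nan, True))
 u(c) = Piecewise((C1 + c*k, Eq(k, 0)), (nan, True))


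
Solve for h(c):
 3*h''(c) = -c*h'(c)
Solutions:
 h(c) = C1 + C2*erf(sqrt(6)*c/6)


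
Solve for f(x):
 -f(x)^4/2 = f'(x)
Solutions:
 f(x) = 2^(1/3)*(1/(C1 + 3*x))^(1/3)
 f(x) = 2^(1/3)*(-3^(2/3) - 3*3^(1/6)*I)*(1/(C1 + x))^(1/3)/6
 f(x) = 2^(1/3)*(-3^(2/3) + 3*3^(1/6)*I)*(1/(C1 + x))^(1/3)/6


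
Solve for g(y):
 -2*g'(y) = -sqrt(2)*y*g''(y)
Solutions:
 g(y) = C1 + C2*y^(1 + sqrt(2))


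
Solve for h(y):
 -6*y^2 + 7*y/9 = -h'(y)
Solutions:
 h(y) = C1 + 2*y^3 - 7*y^2/18


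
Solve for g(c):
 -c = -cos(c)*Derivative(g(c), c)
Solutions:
 g(c) = C1 + Integral(c/cos(c), c)


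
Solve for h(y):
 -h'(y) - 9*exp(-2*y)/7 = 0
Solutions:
 h(y) = C1 + 9*exp(-2*y)/14


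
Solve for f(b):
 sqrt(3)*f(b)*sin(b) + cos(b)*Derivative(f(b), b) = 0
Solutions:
 f(b) = C1*cos(b)^(sqrt(3))


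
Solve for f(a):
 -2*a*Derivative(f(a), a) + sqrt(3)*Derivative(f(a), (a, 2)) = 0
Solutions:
 f(a) = C1 + C2*erfi(3^(3/4)*a/3)


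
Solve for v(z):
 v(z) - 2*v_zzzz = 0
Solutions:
 v(z) = C1*exp(-2^(3/4)*z/2) + C2*exp(2^(3/4)*z/2) + C3*sin(2^(3/4)*z/2) + C4*cos(2^(3/4)*z/2)


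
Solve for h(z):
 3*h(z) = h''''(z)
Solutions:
 h(z) = C1*exp(-3^(1/4)*z) + C2*exp(3^(1/4)*z) + C3*sin(3^(1/4)*z) + C4*cos(3^(1/4)*z)


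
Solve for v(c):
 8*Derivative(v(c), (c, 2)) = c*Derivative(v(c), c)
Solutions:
 v(c) = C1 + C2*erfi(c/4)


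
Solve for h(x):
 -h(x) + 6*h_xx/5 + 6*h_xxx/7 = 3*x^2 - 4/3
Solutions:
 h(x) = C1*exp(-x*(14*14^(2/3)/(15*sqrt(3665) + 929)^(1/3) + 28 + 14^(1/3)*(15*sqrt(3665) + 929)^(1/3))/60)*sin(14^(1/3)*sqrt(3)*x*(-(15*sqrt(3665) + 929)^(1/3) + 14*14^(1/3)/(15*sqrt(3665) + 929)^(1/3))/60) + C2*exp(-x*(14*14^(2/3)/(15*sqrt(3665) + 929)^(1/3) + 28 + 14^(1/3)*(15*sqrt(3665) + 929)^(1/3))/60)*cos(14^(1/3)*sqrt(3)*x*(-(15*sqrt(3665) + 929)^(1/3) + 14*14^(1/3)/(15*sqrt(3665) + 929)^(1/3))/60) + C3*exp(x*(-14 + 14*14^(2/3)/(15*sqrt(3665) + 929)^(1/3) + 14^(1/3)*(15*sqrt(3665) + 929)^(1/3))/30) - 3*x^2 - 88/15


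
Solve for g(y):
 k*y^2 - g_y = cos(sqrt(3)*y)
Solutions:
 g(y) = C1 + k*y^3/3 - sqrt(3)*sin(sqrt(3)*y)/3


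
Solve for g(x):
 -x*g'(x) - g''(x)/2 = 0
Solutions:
 g(x) = C1 + C2*erf(x)


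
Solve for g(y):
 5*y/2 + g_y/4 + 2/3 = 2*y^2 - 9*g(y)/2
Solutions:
 g(y) = C1*exp(-18*y) + 4*y^2/9 - 49*y/81 - 167/1458


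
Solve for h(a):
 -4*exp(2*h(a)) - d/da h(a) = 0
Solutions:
 h(a) = log(-sqrt(-1/(C1 - 4*a))) - log(2)/2
 h(a) = log(-1/(C1 - 4*a))/2 - log(2)/2


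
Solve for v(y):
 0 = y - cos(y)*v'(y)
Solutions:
 v(y) = C1 + Integral(y/cos(y), y)


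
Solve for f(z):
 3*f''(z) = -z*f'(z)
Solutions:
 f(z) = C1 + C2*erf(sqrt(6)*z/6)


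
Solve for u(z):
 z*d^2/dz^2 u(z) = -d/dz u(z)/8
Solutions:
 u(z) = C1 + C2*z^(7/8)


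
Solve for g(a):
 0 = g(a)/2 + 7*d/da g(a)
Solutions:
 g(a) = C1*exp(-a/14)


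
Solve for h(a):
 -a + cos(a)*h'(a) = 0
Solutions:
 h(a) = C1 + Integral(a/cos(a), a)


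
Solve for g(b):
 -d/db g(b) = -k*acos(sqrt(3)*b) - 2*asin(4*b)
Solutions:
 g(b) = C1 + 2*b*asin(4*b) + k*(b*acos(sqrt(3)*b) - sqrt(3)*sqrt(1 - 3*b^2)/3) + sqrt(1 - 16*b^2)/2


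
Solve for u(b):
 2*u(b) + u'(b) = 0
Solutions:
 u(b) = C1*exp(-2*b)


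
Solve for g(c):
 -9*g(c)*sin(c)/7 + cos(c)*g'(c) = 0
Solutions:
 g(c) = C1/cos(c)^(9/7)


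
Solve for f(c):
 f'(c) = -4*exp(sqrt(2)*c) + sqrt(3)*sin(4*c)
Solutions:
 f(c) = C1 - 2*sqrt(2)*exp(sqrt(2)*c) - sqrt(3)*cos(4*c)/4


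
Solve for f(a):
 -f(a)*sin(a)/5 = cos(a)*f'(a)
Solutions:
 f(a) = C1*cos(a)^(1/5)


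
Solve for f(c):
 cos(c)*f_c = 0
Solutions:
 f(c) = C1


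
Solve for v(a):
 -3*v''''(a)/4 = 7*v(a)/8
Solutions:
 v(a) = (C1*sin(14^(1/4)*3^(3/4)*a/6) + C2*cos(14^(1/4)*3^(3/4)*a/6))*exp(-14^(1/4)*3^(3/4)*a/6) + (C3*sin(14^(1/4)*3^(3/4)*a/6) + C4*cos(14^(1/4)*3^(3/4)*a/6))*exp(14^(1/4)*3^(3/4)*a/6)


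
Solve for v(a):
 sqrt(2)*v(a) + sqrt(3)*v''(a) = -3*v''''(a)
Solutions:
 v(a) = (C1*sin(2^(1/8)*3^(3/4)*a*cos(atan(sqrt(-1 + 4*sqrt(2)))/2)/3) + C2*cos(2^(1/8)*3^(3/4)*a*cos(atan(sqrt(-1 + 4*sqrt(2)))/2)/3))*exp(-2^(1/8)*3^(3/4)*a*sin(atan(sqrt(-1 + 4*sqrt(2)))/2)/3) + (C3*sin(2^(1/8)*3^(3/4)*a*cos(atan(sqrt(-1 + 4*sqrt(2)))/2)/3) + C4*cos(2^(1/8)*3^(3/4)*a*cos(atan(sqrt(-1 + 4*sqrt(2)))/2)/3))*exp(2^(1/8)*3^(3/4)*a*sin(atan(sqrt(-1 + 4*sqrt(2)))/2)/3)


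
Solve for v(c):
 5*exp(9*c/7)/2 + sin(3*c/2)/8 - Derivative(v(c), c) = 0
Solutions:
 v(c) = C1 + 35*exp(9*c/7)/18 - cos(3*c/2)/12


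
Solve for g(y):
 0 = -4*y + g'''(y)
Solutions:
 g(y) = C1 + C2*y + C3*y^2 + y^4/6


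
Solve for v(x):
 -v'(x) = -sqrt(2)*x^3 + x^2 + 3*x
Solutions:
 v(x) = C1 + sqrt(2)*x^4/4 - x^3/3 - 3*x^2/2


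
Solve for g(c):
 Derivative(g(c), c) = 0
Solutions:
 g(c) = C1


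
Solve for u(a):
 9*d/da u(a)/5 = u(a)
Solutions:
 u(a) = C1*exp(5*a/9)


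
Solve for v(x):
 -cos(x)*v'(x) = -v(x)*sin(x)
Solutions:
 v(x) = C1/cos(x)


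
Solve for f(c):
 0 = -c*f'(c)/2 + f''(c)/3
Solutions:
 f(c) = C1 + C2*erfi(sqrt(3)*c/2)


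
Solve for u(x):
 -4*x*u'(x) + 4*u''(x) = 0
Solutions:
 u(x) = C1 + C2*erfi(sqrt(2)*x/2)


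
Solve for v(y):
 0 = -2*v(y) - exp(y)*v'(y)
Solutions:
 v(y) = C1*exp(2*exp(-y))


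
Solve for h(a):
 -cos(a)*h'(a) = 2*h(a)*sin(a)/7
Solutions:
 h(a) = C1*cos(a)^(2/7)


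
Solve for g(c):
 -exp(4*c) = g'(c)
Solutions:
 g(c) = C1 - exp(4*c)/4


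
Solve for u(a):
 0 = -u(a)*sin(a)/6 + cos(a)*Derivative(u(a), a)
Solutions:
 u(a) = C1/cos(a)^(1/6)


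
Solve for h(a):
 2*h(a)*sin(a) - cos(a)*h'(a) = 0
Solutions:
 h(a) = C1/cos(a)^2


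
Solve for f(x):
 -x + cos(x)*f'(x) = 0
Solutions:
 f(x) = C1 + Integral(x/cos(x), x)


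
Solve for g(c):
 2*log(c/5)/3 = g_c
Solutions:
 g(c) = C1 + 2*c*log(c)/3 - 2*c*log(5)/3 - 2*c/3


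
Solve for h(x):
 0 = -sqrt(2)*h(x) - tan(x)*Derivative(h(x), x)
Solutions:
 h(x) = C1/sin(x)^(sqrt(2))


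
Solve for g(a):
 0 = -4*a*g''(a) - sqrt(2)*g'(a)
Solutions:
 g(a) = C1 + C2*a^(1 - sqrt(2)/4)


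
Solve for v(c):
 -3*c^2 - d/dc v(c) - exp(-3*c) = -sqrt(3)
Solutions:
 v(c) = C1 - c^3 + sqrt(3)*c + exp(-3*c)/3


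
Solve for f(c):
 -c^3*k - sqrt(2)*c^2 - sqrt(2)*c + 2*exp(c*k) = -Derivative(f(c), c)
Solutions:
 f(c) = C1 + c^4*k/4 + sqrt(2)*c^3/3 + sqrt(2)*c^2/2 - 2*exp(c*k)/k


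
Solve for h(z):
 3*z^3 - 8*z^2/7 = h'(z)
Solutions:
 h(z) = C1 + 3*z^4/4 - 8*z^3/21


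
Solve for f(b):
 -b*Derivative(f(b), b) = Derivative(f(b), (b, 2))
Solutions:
 f(b) = C1 + C2*erf(sqrt(2)*b/2)


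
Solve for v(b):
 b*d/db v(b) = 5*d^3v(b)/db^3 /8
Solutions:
 v(b) = C1 + Integral(C2*airyai(2*5^(2/3)*b/5) + C3*airybi(2*5^(2/3)*b/5), b)


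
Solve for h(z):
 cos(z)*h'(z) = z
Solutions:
 h(z) = C1 + Integral(z/cos(z), z)


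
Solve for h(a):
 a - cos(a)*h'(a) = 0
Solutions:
 h(a) = C1 + Integral(a/cos(a), a)


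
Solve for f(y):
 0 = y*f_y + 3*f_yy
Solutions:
 f(y) = C1 + C2*erf(sqrt(6)*y/6)


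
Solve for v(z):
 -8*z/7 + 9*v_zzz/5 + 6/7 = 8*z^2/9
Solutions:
 v(z) = C1 + C2*z + C3*z^2 + 2*z^5/243 + 5*z^4/189 - 5*z^3/63


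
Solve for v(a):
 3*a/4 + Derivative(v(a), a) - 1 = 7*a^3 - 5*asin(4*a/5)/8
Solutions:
 v(a) = C1 + 7*a^4/4 - 3*a^2/8 - 5*a*asin(4*a/5)/8 + a - 5*sqrt(25 - 16*a^2)/32


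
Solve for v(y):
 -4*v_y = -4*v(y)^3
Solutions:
 v(y) = -sqrt(2)*sqrt(-1/(C1 + y))/2
 v(y) = sqrt(2)*sqrt(-1/(C1 + y))/2


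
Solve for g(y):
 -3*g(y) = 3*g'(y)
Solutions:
 g(y) = C1*exp(-y)


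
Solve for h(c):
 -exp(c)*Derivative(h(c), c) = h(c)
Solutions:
 h(c) = C1*exp(exp(-c))


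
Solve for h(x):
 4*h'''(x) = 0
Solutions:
 h(x) = C1 + C2*x + C3*x^2


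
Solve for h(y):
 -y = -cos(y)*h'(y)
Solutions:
 h(y) = C1 + Integral(y/cos(y), y)


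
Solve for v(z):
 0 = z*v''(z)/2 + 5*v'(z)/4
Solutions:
 v(z) = C1 + C2/z^(3/2)


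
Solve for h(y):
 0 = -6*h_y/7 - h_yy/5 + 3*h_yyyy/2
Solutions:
 h(y) = C1 + C2*exp(-y*(7*175^(1/3)*2^(2/3)/(sqrt(455135) + 675)^(1/3) + 490^(1/3)*(sqrt(455135) + 675)^(1/3))/210)*sin(sqrt(3)*y*(-490^(1/3)*(sqrt(455135) + 675)^(1/3) + 7*175^(1/3)*2^(2/3)/(sqrt(455135) + 675)^(1/3))/210) + C3*exp(-y*(7*175^(1/3)*2^(2/3)/(sqrt(455135) + 675)^(1/3) + 490^(1/3)*(sqrt(455135) + 675)^(1/3))/210)*cos(sqrt(3)*y*(-490^(1/3)*(sqrt(455135) + 675)^(1/3) + 7*175^(1/3)*2^(2/3)/(sqrt(455135) + 675)^(1/3))/210) + C4*exp(y*(7*175^(1/3)*2^(2/3)/(sqrt(455135) + 675)^(1/3) + 490^(1/3)*(sqrt(455135) + 675)^(1/3))/105)


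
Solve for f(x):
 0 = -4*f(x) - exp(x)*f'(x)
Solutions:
 f(x) = C1*exp(4*exp(-x))


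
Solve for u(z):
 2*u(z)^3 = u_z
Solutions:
 u(z) = -sqrt(2)*sqrt(-1/(C1 + 2*z))/2
 u(z) = sqrt(2)*sqrt(-1/(C1 + 2*z))/2


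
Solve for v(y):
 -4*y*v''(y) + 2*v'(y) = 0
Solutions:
 v(y) = C1 + C2*y^(3/2)


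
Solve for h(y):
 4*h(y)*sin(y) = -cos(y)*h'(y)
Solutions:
 h(y) = C1*cos(y)^4


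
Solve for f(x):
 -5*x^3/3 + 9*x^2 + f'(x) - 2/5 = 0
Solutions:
 f(x) = C1 + 5*x^4/12 - 3*x^3 + 2*x/5


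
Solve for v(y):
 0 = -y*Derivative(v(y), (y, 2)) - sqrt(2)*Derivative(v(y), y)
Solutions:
 v(y) = C1 + C2*y^(1 - sqrt(2))


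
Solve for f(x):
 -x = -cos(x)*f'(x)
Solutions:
 f(x) = C1 + Integral(x/cos(x), x)


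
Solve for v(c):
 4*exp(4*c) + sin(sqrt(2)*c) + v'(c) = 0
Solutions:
 v(c) = C1 - exp(4*c) + sqrt(2)*cos(sqrt(2)*c)/2


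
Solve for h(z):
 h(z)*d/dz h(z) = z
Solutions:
 h(z) = -sqrt(C1 + z^2)
 h(z) = sqrt(C1 + z^2)


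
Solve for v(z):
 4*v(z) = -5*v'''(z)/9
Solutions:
 v(z) = C3*exp(-30^(2/3)*z/5) + (C1*sin(3*10^(2/3)*3^(1/6)*z/10) + C2*cos(3*10^(2/3)*3^(1/6)*z/10))*exp(30^(2/3)*z/10)


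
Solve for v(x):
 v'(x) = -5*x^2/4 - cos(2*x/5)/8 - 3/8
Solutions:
 v(x) = C1 - 5*x^3/12 - 3*x/8 - 5*sin(2*x/5)/16


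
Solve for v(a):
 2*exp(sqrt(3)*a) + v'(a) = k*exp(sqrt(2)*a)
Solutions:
 v(a) = C1 + sqrt(2)*k*exp(sqrt(2)*a)/2 - 2*sqrt(3)*exp(sqrt(3)*a)/3


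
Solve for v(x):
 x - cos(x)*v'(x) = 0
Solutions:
 v(x) = C1 + Integral(x/cos(x), x)


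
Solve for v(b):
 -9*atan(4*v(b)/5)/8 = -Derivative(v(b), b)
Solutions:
 Integral(1/atan(4*_y/5), (_y, v(b))) = C1 + 9*b/8


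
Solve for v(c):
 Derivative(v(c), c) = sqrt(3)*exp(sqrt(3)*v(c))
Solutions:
 v(c) = sqrt(3)*(2*log(-1/(C1 + sqrt(3)*c)) - log(3))/6


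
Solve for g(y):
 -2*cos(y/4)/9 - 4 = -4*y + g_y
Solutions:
 g(y) = C1 + 2*y^2 - 4*y - 8*sin(y/4)/9


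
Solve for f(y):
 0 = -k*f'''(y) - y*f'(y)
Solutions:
 f(y) = C1 + Integral(C2*airyai(y*(-1/k)^(1/3)) + C3*airybi(y*(-1/k)^(1/3)), y)


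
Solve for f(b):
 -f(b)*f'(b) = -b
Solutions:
 f(b) = -sqrt(C1 + b^2)
 f(b) = sqrt(C1 + b^2)


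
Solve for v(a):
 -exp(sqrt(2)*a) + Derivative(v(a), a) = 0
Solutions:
 v(a) = C1 + sqrt(2)*exp(sqrt(2)*a)/2


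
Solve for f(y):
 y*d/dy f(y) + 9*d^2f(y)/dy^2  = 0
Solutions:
 f(y) = C1 + C2*erf(sqrt(2)*y/6)


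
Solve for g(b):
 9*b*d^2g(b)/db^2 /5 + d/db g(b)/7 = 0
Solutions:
 g(b) = C1 + C2*b^(58/63)


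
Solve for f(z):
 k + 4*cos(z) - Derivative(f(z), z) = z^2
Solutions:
 f(z) = C1 + k*z - z^3/3 + 4*sin(z)


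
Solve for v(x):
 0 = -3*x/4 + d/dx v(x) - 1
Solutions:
 v(x) = C1 + 3*x^2/8 + x


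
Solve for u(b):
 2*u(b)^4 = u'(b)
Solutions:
 u(b) = (-1/(C1 + 6*b))^(1/3)
 u(b) = (-1/(C1 + 2*b))^(1/3)*(-3^(2/3) - 3*3^(1/6)*I)/6
 u(b) = (-1/(C1 + 2*b))^(1/3)*(-3^(2/3) + 3*3^(1/6)*I)/6


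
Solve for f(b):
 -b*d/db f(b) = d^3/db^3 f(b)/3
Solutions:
 f(b) = C1 + Integral(C2*airyai(-3^(1/3)*b) + C3*airybi(-3^(1/3)*b), b)


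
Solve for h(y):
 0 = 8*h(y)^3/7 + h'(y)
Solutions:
 h(y) = -sqrt(14)*sqrt(-1/(C1 - 8*y))/2
 h(y) = sqrt(14)*sqrt(-1/(C1 - 8*y))/2


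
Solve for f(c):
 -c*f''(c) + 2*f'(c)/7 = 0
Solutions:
 f(c) = C1 + C2*c^(9/7)


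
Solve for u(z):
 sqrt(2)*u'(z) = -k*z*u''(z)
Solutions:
 u(z) = C1 + z^(((re(k) - sqrt(2))*re(k) + im(k)^2)/(re(k)^2 + im(k)^2))*(C2*sin(sqrt(2)*log(z)*Abs(im(k))/(re(k)^2 + im(k)^2)) + C3*cos(sqrt(2)*log(z)*im(k)/(re(k)^2 + im(k)^2)))


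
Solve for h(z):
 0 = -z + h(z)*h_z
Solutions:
 h(z) = -sqrt(C1 + z^2)
 h(z) = sqrt(C1 + z^2)


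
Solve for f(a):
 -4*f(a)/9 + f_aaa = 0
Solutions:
 f(a) = C3*exp(2^(2/3)*3^(1/3)*a/3) + (C1*sin(2^(2/3)*3^(5/6)*a/6) + C2*cos(2^(2/3)*3^(5/6)*a/6))*exp(-2^(2/3)*3^(1/3)*a/6)


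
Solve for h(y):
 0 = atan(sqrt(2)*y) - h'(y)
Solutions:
 h(y) = C1 + y*atan(sqrt(2)*y) - sqrt(2)*log(2*y^2 + 1)/4


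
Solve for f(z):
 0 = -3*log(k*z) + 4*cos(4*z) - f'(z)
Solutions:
 f(z) = C1 - 3*z*log(k*z) + 3*z + sin(4*z)


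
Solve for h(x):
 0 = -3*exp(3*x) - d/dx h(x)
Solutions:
 h(x) = C1 - exp(3*x)


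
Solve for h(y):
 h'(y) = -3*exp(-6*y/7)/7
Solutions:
 h(y) = C1 + exp(-6*y/7)/2


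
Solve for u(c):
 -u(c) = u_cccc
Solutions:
 u(c) = (C1*sin(sqrt(2)*c/2) + C2*cos(sqrt(2)*c/2))*exp(-sqrt(2)*c/2) + (C3*sin(sqrt(2)*c/2) + C4*cos(sqrt(2)*c/2))*exp(sqrt(2)*c/2)


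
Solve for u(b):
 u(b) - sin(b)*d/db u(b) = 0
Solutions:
 u(b) = C1*sqrt(cos(b) - 1)/sqrt(cos(b) + 1)


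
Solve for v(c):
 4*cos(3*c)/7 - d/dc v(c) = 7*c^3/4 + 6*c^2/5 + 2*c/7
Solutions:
 v(c) = C1 - 7*c^4/16 - 2*c^3/5 - c^2/7 + 4*sin(3*c)/21


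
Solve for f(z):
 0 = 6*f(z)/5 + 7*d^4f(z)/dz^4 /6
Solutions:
 f(z) = (C1*sin(sqrt(3)*35^(3/4)*z/35) + C2*cos(sqrt(3)*35^(3/4)*z/35))*exp(-sqrt(3)*35^(3/4)*z/35) + (C3*sin(sqrt(3)*35^(3/4)*z/35) + C4*cos(sqrt(3)*35^(3/4)*z/35))*exp(sqrt(3)*35^(3/4)*z/35)


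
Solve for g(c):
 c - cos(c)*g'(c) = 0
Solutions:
 g(c) = C1 + Integral(c/cos(c), c)


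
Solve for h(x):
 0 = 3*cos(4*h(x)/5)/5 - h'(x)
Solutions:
 -3*x/5 - 5*log(sin(4*h(x)/5) - 1)/8 + 5*log(sin(4*h(x)/5) + 1)/8 = C1


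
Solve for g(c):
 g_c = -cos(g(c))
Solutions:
 g(c) = pi - asin((C1 + exp(2*c))/(C1 - exp(2*c)))
 g(c) = asin((C1 + exp(2*c))/(C1 - exp(2*c)))


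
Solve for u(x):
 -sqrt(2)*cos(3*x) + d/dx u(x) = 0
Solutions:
 u(x) = C1 + sqrt(2)*sin(3*x)/3


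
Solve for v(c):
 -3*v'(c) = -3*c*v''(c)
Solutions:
 v(c) = C1 + C2*c^2


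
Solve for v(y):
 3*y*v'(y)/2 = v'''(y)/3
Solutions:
 v(y) = C1 + Integral(C2*airyai(6^(2/3)*y/2) + C3*airybi(6^(2/3)*y/2), y)


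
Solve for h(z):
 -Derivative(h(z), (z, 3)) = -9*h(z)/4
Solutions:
 h(z) = C3*exp(2^(1/3)*3^(2/3)*z/2) + (C1*sin(3*2^(1/3)*3^(1/6)*z/4) + C2*cos(3*2^(1/3)*3^(1/6)*z/4))*exp(-2^(1/3)*3^(2/3)*z/4)


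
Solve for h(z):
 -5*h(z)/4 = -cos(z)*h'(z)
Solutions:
 h(z) = C1*(sin(z) + 1)^(5/8)/(sin(z) - 1)^(5/8)


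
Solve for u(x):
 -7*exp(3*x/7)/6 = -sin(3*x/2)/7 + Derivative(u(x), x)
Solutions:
 u(x) = C1 - 49*exp(3*x/7)/18 - 2*cos(3*x/2)/21


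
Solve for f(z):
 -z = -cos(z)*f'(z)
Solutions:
 f(z) = C1 + Integral(z/cos(z), z)


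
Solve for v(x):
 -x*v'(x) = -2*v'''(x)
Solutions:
 v(x) = C1 + Integral(C2*airyai(2^(2/3)*x/2) + C3*airybi(2^(2/3)*x/2), x)


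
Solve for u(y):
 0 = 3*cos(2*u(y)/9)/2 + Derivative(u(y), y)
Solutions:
 3*y/2 - 9*log(sin(2*u(y)/9) - 1)/4 + 9*log(sin(2*u(y)/9) + 1)/4 = C1


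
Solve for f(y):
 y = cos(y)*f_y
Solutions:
 f(y) = C1 + Integral(y/cos(y), y)


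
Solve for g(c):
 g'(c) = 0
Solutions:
 g(c) = C1


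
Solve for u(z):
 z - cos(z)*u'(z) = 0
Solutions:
 u(z) = C1 + Integral(z/cos(z), z)


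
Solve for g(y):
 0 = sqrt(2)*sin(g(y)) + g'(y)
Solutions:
 g(y) = -acos((-C1 - exp(2*sqrt(2)*y))/(C1 - exp(2*sqrt(2)*y))) + 2*pi
 g(y) = acos((-C1 - exp(2*sqrt(2)*y))/(C1 - exp(2*sqrt(2)*y)))


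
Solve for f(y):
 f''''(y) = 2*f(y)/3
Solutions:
 f(y) = C1*exp(-2^(1/4)*3^(3/4)*y/3) + C2*exp(2^(1/4)*3^(3/4)*y/3) + C3*sin(2^(1/4)*3^(3/4)*y/3) + C4*cos(2^(1/4)*3^(3/4)*y/3)


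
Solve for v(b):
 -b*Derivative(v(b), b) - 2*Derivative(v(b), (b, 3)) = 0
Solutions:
 v(b) = C1 + Integral(C2*airyai(-2^(2/3)*b/2) + C3*airybi(-2^(2/3)*b/2), b)


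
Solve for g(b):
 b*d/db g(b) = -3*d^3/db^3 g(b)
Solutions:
 g(b) = C1 + Integral(C2*airyai(-3^(2/3)*b/3) + C3*airybi(-3^(2/3)*b/3), b)


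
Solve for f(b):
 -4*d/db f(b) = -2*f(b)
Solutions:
 f(b) = C1*exp(b/2)


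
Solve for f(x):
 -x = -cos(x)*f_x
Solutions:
 f(x) = C1 + Integral(x/cos(x), x)


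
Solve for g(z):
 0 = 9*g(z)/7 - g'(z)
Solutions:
 g(z) = C1*exp(9*z/7)


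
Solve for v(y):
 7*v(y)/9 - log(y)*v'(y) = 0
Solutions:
 v(y) = C1*exp(7*li(y)/9)


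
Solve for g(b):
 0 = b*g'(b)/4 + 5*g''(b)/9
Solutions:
 g(b) = C1 + C2*erf(3*sqrt(10)*b/20)


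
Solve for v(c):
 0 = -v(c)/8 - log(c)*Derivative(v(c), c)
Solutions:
 v(c) = C1*exp(-li(c)/8)


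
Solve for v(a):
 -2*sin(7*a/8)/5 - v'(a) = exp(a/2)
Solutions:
 v(a) = C1 - 2*exp(a/2) + 16*cos(7*a/8)/35


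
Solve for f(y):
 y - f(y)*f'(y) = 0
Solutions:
 f(y) = -sqrt(C1 + y^2)
 f(y) = sqrt(C1 + y^2)


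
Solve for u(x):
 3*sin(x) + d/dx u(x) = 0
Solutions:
 u(x) = C1 + 3*cos(x)
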